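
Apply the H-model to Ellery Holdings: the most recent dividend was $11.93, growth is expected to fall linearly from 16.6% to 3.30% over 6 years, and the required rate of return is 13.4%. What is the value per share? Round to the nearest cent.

$169.15

H-model: P₀ = D₀[(1+g_L) + H(g_S−g_L)]/(r−g_L), with H = 6/2 = 3.
P₀ = 11.93 × [(1+0.033) + 3×(0.166−0.033)] / (0.134−0.033)
   = 11.93 × 1.4320 / 0.101 = 169.1461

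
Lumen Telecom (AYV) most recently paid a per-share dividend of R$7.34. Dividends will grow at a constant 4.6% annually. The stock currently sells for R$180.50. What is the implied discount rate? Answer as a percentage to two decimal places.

Rearranging the constant-growth DDM: r = D₁/P₀ + g.
D₁ = 7.34 × (1 + 0.046) = 7.6776.
r = 7.6776 / 180.50 + 0.046 = 0.04254 + 0.046 = 0.08854

8.85%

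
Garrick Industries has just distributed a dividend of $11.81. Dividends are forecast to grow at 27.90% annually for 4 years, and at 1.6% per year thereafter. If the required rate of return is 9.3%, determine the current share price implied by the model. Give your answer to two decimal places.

$363.24

Two-stage DDM. Project D₁…D_4 at 0.279, terminal growth 0.016, discount at r = 0.093.
D_1 = 15.1050
D_2 = 19.3193
D_3 = 24.7094
D_4 = 31.6033
Terminal value at t=4: TV = D_5/(r−g) = 32.1089/(0.093−0.016) = 416.9990
P₀ = 15.1050/(1+0.093)^1 + 19.3193/(1+0.093)^2 + 24.7094/(1+0.093)^3 + 31.6033/(1+0.093)^4 + 416.9990/(1+0.093)^4 = 363.2412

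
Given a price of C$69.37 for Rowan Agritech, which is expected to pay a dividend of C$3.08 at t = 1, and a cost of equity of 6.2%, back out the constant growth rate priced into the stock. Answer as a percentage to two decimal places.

From P₀ = D₁/(r − g), the implied growth is g = r − D₁/P₀.
g = 0.062 − 3.08/69.37 = 0.062 − 0.04440 = 0.01760

1.76%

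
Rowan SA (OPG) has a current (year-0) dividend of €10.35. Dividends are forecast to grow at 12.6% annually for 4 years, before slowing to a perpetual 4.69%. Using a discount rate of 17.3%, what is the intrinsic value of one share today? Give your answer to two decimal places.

Two-stage DDM. Project D₁…D_4 at 0.126, terminal growth 0.0469, discount at r = 0.173.
D_1 = 11.6541
D_2 = 13.1225
D_3 = 14.7760
D_4 = 16.6377
Terminal value at t=4: TV = D_5/(r−g) = 17.4180/(0.173−0.0469) = 138.1287
P₀ = 11.6541/(1+0.173)^1 + 13.1225/(1+0.173)^2 + 14.7760/(1+0.173)^3 + 16.6377/(1+0.173)^4 + 138.1287/(1+0.173)^4 = 110.3770

€110.38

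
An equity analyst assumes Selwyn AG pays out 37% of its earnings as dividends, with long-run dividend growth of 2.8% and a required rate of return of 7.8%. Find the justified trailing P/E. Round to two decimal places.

Justified trailing P/E = b(1+g)/(r−g) = 0.37×(1+0.028)/(0.078−0.028) = 7.6072

7.61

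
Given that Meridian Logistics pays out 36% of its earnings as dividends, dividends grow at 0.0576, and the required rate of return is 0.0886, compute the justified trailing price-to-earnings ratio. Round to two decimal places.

Justified trailing P/E = b(1+g)/(r−g) = 0.36×(1+0.0576)/(0.0886−0.0576) = 12.2818

12.28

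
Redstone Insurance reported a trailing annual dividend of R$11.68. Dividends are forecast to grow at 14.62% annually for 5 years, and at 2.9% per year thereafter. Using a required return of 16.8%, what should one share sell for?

Two-stage DDM. Project D₁…D_5 at 0.1462, terminal growth 0.029, discount at r = 0.168.
D_1 = 13.3876
D_2 = 15.3449
D_3 = 17.5883
D_4 = 20.1597
D_5 = 23.1071
Terminal value at t=5: TV = D_6/(r−g) = 23.7772/(0.168−0.029) = 171.0588
P₀ = 13.3876/(1+0.168)^1 + 15.3449/(1+0.168)^2 + 17.5883/(1+0.168)^3 + 20.1597/(1+0.168)^4 + 23.1071/(1+0.168)^5 + 171.0588/(1+0.168)^5 = 133.9024

R$133.90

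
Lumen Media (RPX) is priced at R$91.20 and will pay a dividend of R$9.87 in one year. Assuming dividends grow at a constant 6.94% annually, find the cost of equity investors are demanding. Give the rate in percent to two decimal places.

17.76%

Rearranging the constant-growth DDM: r = D₁/P₀ + g.
r = 9.8700 / 91.20 + 0.0694 = 0.10822 + 0.0694 = 0.17762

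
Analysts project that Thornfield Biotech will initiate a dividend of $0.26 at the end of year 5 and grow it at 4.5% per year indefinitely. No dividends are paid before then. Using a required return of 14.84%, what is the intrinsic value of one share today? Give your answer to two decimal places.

$1.45

Deferred-dividend DDM. At t=4 the remaining stream is a growing perpetuity with first payment D_5 = 0.26.
V_4 = D_5/(r−g) = 0.26/(0.1484−0.045) = 2.5145
P₀ = V_4/(1+r)^4 = 2.5145/(1+0.1484)^4 = 1.4457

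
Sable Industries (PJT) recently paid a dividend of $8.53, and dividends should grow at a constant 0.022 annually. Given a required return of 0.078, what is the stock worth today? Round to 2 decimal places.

$155.67

Gordon growth model: P₀ = D₁/(r − g). D₁ = 8.53 × (1 + 0.022) = 8.7177.
P₀ = 8.7177 / (0.078 − 0.022) = 8.7177 / 0.056 = 155.6725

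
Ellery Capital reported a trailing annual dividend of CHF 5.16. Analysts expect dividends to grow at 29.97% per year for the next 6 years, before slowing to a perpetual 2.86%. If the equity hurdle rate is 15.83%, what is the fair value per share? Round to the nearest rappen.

Two-stage DDM. Project D₁…D_6 at 0.2997, terminal growth 0.0286, discount at r = 0.1583.
D_1 = 6.7065
D_2 = 8.7164
D_3 = 11.3287
D_4 = 14.7239
D_5 = 19.1366
D_6 = 24.8719
Terminal value at t=6: TV = D_7/(r−g) = 25.5832/(0.1583−0.0286) = 197.2491
P₀ = 6.7065/(1+0.1583)^1 + 8.7164/(1+0.1583)^2 + 11.3287/(1+0.1583)^3 + 14.7239/(1+0.1583)^4 + 19.1366/(1+0.1583)^5 + 24.8719/(1+0.1583)^6 + 197.2491/(1+0.1583)^6 = 128.9080

CHF 128.91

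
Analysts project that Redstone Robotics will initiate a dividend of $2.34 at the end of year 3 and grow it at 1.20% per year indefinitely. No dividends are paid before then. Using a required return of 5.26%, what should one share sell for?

Deferred-dividend DDM. At t=2 the remaining stream is a growing perpetuity with first payment D_3 = 2.34.
V_2 = D_3/(r−g) = 2.34/(0.0526−0.012) = 57.6355
P₀ = V_2/(1+r)^2 = 57.6355/(1+0.0526)^2 = 52.0191

$52.02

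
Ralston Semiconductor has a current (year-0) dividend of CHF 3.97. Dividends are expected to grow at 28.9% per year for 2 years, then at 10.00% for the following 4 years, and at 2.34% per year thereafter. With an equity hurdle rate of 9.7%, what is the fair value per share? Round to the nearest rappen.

CHF 109.28

Three-stage DDM. Project D₁…D_6; terminal Gordon value at t=6 with g = 0.0234; discount at r = 0.097.
D_1 = 5.1173
D_2 = 6.5962
D_3 = 7.2559
D_4 = 7.9814
D_5 = 8.7796
D_6 = 9.6576
TV_6 = 9.8835/(0.097−0.0234) = 134.2872
P₀ = Σ Dₜ/(1+r)ᵗ + TV_6/(1+r)^6 = 109.2756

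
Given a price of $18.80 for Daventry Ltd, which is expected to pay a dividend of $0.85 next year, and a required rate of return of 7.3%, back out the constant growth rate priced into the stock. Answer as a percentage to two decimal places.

From P₀ = D₁/(r − g), the implied growth is g = r − D₁/P₀.
g = 0.073 − 0.85/18.80 = 0.073 − 0.04521 = 0.02779

2.78%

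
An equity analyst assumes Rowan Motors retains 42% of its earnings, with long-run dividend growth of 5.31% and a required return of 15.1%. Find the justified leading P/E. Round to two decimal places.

Payout ratio b = 1 − 0.42 = 0.58.
Justified leading P/E = b/(r−g) = 0.58/(0.151−0.0531) = 5.9244

5.92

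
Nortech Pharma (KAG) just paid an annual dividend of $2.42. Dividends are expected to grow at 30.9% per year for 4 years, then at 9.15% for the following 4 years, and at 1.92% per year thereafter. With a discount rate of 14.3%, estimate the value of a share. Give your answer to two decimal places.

$57.10

Three-stage DDM. Project D₁…D_8; terminal Gordon value at t=8 with g = 0.0192; discount at r = 0.143.
D_1 = 3.1678
D_2 = 4.1466
D_3 = 5.4279
D_4 = 7.1052
D_5 = 7.7553
D_6 = 8.4649
D_7 = 9.2394
D_8 = 10.0848
TV_8 = 10.2785/(0.143−0.0192) = 83.0248
P₀ = Σ Dₜ/(1+r)ᵗ + TV_8/(1+r)^8 = 57.1010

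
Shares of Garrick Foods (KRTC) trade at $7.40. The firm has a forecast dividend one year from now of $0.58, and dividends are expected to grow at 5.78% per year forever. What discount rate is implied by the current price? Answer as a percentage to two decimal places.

Rearranging the constant-growth DDM: r = D₁/P₀ + g.
r = 0.5800 / 7.40 + 0.0578 = 0.07838 + 0.0578 = 0.13618

13.62%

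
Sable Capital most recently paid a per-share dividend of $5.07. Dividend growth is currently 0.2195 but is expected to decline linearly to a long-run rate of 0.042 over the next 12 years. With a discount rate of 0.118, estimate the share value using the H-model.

H-model: P₀ = D₀[(1+g_L) + H(g_S−g_L)]/(r−g_L), with H = 12/2 = 6.
P₀ = 5.07 × [(1+0.042) + 6×(0.2195−0.042)] / (0.118−0.042)
   = 5.07 × 2.1070 / 0.076 = 140.5591

$140.56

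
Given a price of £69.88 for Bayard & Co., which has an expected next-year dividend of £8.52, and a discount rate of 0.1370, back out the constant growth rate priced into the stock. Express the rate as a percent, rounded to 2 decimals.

1.51%

From P₀ = D₁/(r − g), the implied growth is g = r − D₁/P₀.
g = 0.137 − 8.52/69.88 = 0.137 − 0.12192 = 0.01508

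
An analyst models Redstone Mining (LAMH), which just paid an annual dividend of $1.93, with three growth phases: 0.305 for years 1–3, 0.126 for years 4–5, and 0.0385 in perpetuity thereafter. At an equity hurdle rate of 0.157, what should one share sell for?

$35.71

Three-stage DDM. Project D₁…D_5; terminal Gordon value at t=5 with g = 0.0385; discount at r = 0.157.
D_1 = 2.5186
D_2 = 3.2868
D_3 = 4.2893
D_4 = 4.8298
D_5 = 5.4383
TV_5 = 5.6477/(0.157−0.0385) = 47.6600
P₀ = Σ Dₜ/(1+r)ᵗ + TV_5/(1+r)^5 = 35.7071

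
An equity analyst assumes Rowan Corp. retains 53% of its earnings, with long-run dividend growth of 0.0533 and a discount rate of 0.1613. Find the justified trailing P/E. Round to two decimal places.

Payout ratio b = 1 − 0.53 = 0.47.
Justified trailing P/E = b(1+g)/(r−g) = 0.47×(1+0.0533)/(0.1613−0.0533) = 4.5838

4.58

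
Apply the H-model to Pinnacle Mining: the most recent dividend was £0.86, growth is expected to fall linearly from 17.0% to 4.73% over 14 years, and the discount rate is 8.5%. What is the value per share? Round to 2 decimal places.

£43.48

H-model: P₀ = D₀[(1+g_L) + H(g_S−g_L)]/(r−g_L), with H = 14/2 = 7.
P₀ = 0.86 × [(1+0.0473) + 7×(0.17−0.0473)] / (0.085−0.0473)
   = 0.86 × 1.9062 / 0.0377 = 43.4836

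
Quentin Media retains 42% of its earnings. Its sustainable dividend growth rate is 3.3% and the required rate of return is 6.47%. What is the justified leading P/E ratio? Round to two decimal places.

Payout ratio b = 1 − 0.42 = 0.58.
Justified leading P/E = b/(r−g) = 0.58/(0.0647−0.033) = 18.2965

18.30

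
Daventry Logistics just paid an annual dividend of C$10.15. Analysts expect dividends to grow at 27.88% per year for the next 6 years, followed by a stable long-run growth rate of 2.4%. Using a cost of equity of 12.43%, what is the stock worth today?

C$322.28

Two-stage DDM. Project D₁…D_6 at 0.2788, terminal growth 0.024, discount at r = 0.1243.
D_1 = 12.9798
D_2 = 16.5986
D_3 = 21.2263
D_4 = 27.1442
D_5 = 34.7120
D_6 = 44.3897
Terminal value at t=6: TV = D_7/(r−g) = 45.4550/(0.1243−0.024) = 453.1905
P₀ = 12.9798/(1+0.1243)^1 + 16.5986/(1+0.1243)^2 + 21.2263/(1+0.1243)^3 + 27.1442/(1+0.1243)^4 + 34.7120/(1+0.1243)^5 + 44.3897/(1+0.1243)^6 + 453.1905/(1+0.1243)^6 = 322.2825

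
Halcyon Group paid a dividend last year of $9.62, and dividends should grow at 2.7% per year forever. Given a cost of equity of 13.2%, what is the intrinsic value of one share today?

Gordon growth model: P₀ = D₁/(r − g). D₁ = 9.62 × (1 + 0.027) = 9.8797.
P₀ = 9.8797 / (0.132 − 0.027) = 9.8797 / 0.105 = 94.0928

$94.09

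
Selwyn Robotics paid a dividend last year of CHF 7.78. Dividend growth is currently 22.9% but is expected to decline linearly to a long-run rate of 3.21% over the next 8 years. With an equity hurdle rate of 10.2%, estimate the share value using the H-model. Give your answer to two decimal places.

CHF 202.54

H-model: P₀ = D₀[(1+g_L) + H(g_S−g_L)]/(r−g_L), with H = 8/2 = 4.
P₀ = 7.78 × [(1+0.0321) + 4×(0.229−0.0321)] / (0.102−0.0321)
   = 7.78 × 1.8197 / 0.0699 = 202.5360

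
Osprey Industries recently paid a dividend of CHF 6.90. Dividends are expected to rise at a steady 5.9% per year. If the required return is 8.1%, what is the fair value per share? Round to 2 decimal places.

Gordon growth model: P₀ = D₁/(r − g). D₁ = 6.90 × (1 + 0.059) = 7.3071.
P₀ = 7.3071 / (0.081 − 0.059) = 7.3071 / 0.022 = 332.1409

CHF 332.14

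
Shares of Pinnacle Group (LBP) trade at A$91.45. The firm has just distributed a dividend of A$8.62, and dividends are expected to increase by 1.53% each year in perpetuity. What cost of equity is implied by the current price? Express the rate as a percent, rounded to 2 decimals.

11.10%

Rearranging the constant-growth DDM: r = D₁/P₀ + g.
D₁ = 8.62 × (1 + 0.0153) = 8.7519.
r = 8.7519 / 91.45 + 0.0153 = 0.09570 + 0.0153 = 0.11100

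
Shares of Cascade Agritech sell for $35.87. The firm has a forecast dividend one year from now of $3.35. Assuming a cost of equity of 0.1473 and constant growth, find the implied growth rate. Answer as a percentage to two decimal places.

From P₀ = D₁/(r − g), the implied growth is g = r − D₁/P₀.
g = 0.1473 − 3.35/35.87 = 0.1473 − 0.09339 = 0.05391

5.39%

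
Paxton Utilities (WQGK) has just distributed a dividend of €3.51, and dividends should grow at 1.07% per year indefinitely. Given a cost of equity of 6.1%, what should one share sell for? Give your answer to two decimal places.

Gordon growth model: P₀ = D₁/(r − g). D₁ = 3.51 × (1 + 0.0107) = 3.5476.
P₀ = 3.5476 / (0.061 − 0.0107) = 3.5476 / 0.0503 = 70.5280

€70.53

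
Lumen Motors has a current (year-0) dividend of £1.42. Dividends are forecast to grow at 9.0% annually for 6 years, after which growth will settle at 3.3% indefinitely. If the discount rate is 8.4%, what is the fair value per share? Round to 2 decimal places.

£38.42

Two-stage DDM. Project D₁…D_6 at 0.09, terminal growth 0.033, discount at r = 0.084.
D_1 = 1.5478
D_2 = 1.6871
D_3 = 1.8389
D_4 = 2.0044
D_5 = 2.1848
D_6 = 2.3815
Terminal value at t=6: TV = D_7/(r−g) = 2.4601/(0.084−0.033) = 48.2367
P₀ = 1.5478/(1+0.084)^1 + 1.6871/(1+0.084)^2 + 1.8389/(1+0.084)^3 + 2.0044/(1+0.084)^4 + 2.1848/(1+0.084)^5 + 2.3815/(1+0.084)^6 + 48.2367/(1+0.084)^6 = 38.4171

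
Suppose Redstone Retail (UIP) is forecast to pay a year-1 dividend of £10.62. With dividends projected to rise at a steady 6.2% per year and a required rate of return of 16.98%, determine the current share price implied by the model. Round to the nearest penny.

£98.52

Gordon growth model: P₀ = D₁/(r − g), with D₁ = 10.62 given directly.
P₀ = 10.6200 / (0.1698 − 0.062) = 10.6200 / 0.1078 = 98.5158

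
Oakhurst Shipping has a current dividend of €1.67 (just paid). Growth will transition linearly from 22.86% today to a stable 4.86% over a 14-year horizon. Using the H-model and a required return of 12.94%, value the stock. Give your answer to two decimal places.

H-model: P₀ = D₀[(1+g_L) + H(g_S−g_L)]/(r−g_L), with H = 14/2 = 7.
P₀ = 1.67 × [(1+0.0486) + 7×(0.2286−0.0486)] / (0.1294−0.0486)
   = 1.67 × 2.3086 / 0.0808 = 47.7149

€47.71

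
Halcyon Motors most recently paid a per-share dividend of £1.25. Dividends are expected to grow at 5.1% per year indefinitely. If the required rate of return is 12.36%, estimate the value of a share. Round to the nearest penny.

Gordon growth model: P₀ = D₁/(r − g). D₁ = 1.25 × (1 + 0.051) = 1.3137.
P₀ = 1.3137 / (0.1236 − 0.051) = 1.3137 / 0.0726 = 18.0957

£18.10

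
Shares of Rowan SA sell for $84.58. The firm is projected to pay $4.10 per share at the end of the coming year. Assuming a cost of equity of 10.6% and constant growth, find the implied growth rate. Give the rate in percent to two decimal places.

5.75%

From P₀ = D₁/(r − g), the implied growth is g = r − D₁/P₀.
g = 0.106 − 4.10/84.58 = 0.106 − 0.04847 = 0.05753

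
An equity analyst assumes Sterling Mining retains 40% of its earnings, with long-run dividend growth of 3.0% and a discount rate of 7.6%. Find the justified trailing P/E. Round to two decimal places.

Payout ratio b = 1 − 0.40 = 0.60.
Justified trailing P/E = b(1+g)/(r−g) = 0.60×(1+0.03)/(0.076−0.03) = 13.4348

13.43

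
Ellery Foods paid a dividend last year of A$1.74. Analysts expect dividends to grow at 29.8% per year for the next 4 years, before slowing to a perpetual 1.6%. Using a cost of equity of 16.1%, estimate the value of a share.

Two-stage DDM. Project D₁…D_4 at 0.298, terminal growth 0.016, discount at r = 0.161.
D_1 = 2.2585
D_2 = 2.9316
D_3 = 3.8052
D_4 = 4.9391
Terminal value at t=4: TV = D_5/(r−g) = 5.0181/(0.161−0.016) = 34.6078
P₀ = 2.2585/(1+0.161)^1 + 2.9316/(1+0.161)^2 + 3.8052/(1+0.161)^3 + 4.9391/(1+0.161)^4 + 34.6078/(1+0.161)^4 = 28.3179

A$28.32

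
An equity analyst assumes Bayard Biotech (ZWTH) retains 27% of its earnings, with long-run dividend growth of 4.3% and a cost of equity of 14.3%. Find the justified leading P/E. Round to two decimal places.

7.30

Payout ratio b = 1 − 0.27 = 0.73.
Justified leading P/E = b/(r−g) = 0.73/(0.143−0.043) = 7.3000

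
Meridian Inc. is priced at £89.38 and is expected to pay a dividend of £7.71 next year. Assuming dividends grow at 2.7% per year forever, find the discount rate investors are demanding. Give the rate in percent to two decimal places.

Rearranging the constant-growth DDM: r = D₁/P₀ + g.
r = 7.7100 / 89.38 + 0.027 = 0.08626 + 0.027 = 0.11326

11.33%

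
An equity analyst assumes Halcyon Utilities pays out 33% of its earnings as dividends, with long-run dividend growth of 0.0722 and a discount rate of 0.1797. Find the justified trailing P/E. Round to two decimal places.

3.29

Justified trailing P/E = b(1+g)/(r−g) = 0.33×(1+0.0722)/(0.1797−0.0722) = 3.2914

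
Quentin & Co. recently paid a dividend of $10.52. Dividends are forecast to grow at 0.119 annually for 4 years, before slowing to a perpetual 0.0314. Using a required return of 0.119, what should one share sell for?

Two-stage DDM. Project D₁…D_4 at 0.119, terminal growth 0.0314, discount at r = 0.119.
D_1 = 11.7719
D_2 = 13.1727
D_3 = 14.7403
D_4 = 16.4944
Terminal value at t=4: TV = D_5/(r−g) = 17.0123/(0.119−0.0314) = 194.2044
P₀ = 11.7719/(1+0.119)^1 + 13.1727/(1+0.119)^2 + 14.7403/(1+0.119)^3 + 16.4944/(1+0.119)^4 + 194.2044/(1+0.119)^4 = 165.9422

$165.94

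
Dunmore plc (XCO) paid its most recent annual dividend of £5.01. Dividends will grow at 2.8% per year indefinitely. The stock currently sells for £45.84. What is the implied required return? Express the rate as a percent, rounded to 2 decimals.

Rearranging the constant-growth DDM: r = D₁/P₀ + g.
D₁ = 5.01 × (1 + 0.028) = 5.1503.
r = 5.1503 / 45.84 + 0.028 = 0.11235 + 0.028 = 0.14035

14.04%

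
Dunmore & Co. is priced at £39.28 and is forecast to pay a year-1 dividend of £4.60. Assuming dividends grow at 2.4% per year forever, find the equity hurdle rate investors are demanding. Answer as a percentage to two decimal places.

Rearranging the constant-growth DDM: r = D₁/P₀ + g.
r = 4.6000 / 39.28 + 0.024 = 0.11711 + 0.024 = 0.14111

14.11%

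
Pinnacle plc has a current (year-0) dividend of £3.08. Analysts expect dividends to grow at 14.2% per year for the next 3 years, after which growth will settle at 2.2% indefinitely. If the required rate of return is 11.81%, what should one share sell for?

Two-stage DDM. Project D₁…D_3 at 0.142, terminal growth 0.022, discount at r = 0.1181.
D_1 = 3.5174
D_2 = 4.0168
D_3 = 4.5872
Terminal value at t=3: TV = D_4/(r−g) = 4.6881/(0.1181−0.022) = 48.7839
P₀ = 3.5174/(1+0.1181)^1 + 4.0168/(1+0.1181)^2 + 4.5872/(1+0.1181)^3 + 48.7839/(1+0.1181)^3 = 44.5414

£44.54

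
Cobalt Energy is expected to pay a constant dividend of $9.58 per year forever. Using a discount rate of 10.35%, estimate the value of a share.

Zero-growth DDM (perpetuity): P₀ = D/r = 9.58 / 0.1035 = 92.5604

$92.56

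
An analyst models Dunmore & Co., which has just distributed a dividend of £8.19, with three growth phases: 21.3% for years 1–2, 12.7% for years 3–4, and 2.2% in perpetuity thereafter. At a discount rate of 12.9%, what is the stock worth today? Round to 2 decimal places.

Three-stage DDM. Project D₁…D_4; terminal Gordon value at t=4 with g = 0.022; discount at r = 0.129.
D_1 = 9.9345
D_2 = 12.0505
D_3 = 13.5809
D_4 = 15.3057
TV_4 = 15.6424/(0.129−0.022) = 146.1909
P₀ = Σ Dₜ/(1+r)ᵗ + TV_4/(1+r)^4 = 127.0910

£127.09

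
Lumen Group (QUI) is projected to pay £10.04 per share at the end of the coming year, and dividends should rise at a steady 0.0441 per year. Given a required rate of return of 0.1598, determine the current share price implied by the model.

£86.78

Gordon growth model: P₀ = D₁/(r − g), with D₁ = 10.04 given directly.
P₀ = 10.0400 / (0.1598 − 0.0441) = 10.0400 / 0.1157 = 86.7761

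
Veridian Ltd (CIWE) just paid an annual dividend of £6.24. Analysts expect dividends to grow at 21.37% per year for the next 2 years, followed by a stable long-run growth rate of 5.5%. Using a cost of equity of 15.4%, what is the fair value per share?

£87.02

Two-stage DDM. Project D₁…D_2 at 0.2137, terminal growth 0.055, discount at r = 0.154.
D_1 = 7.5735
D_2 = 9.1919
Terminal value at t=2: TV = D_3/(r−g) = 9.6975/(0.154−0.055) = 97.9545
P₀ = 7.5735/(1+0.154)^1 + 9.1919/(1+0.154)^2 + 97.9545/(1+0.154)^2 = 87.0203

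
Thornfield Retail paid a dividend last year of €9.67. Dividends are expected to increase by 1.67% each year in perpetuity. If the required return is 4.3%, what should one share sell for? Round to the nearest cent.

€373.82

Gordon growth model: P₀ = D₁/(r − g). D₁ = 9.67 × (1 + 0.0167) = 9.8315.
P₀ = 9.8315 / (0.043 − 0.0167) = 9.8315 / 0.0263 = 373.8209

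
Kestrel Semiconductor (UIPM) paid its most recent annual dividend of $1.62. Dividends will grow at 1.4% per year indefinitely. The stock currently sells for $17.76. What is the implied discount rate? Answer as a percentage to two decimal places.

10.65%

Rearranging the constant-growth DDM: r = D₁/P₀ + g.
D₁ = 1.62 × (1 + 0.014) = 1.6427.
r = 1.6427 / 17.76 + 0.014 = 0.09249 + 0.014 = 0.10649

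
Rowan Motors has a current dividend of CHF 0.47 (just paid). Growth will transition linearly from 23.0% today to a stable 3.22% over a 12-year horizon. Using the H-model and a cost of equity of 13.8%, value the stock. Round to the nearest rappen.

H-model: P₀ = D₀[(1+g_L) + H(g_S−g_L)]/(r−g_L), with H = 12/2 = 6.
P₀ = 0.47 × [(1+0.0322) + 6×(0.23−0.0322)] / (0.138−0.0322)
   = 0.47 × 2.2190 / 0.1058 = 9.8576

CHF 9.86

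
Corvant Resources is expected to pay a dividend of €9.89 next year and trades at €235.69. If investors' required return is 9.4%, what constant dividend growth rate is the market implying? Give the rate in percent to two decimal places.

5.20%

From P₀ = D₁/(r − g), the implied growth is g = r − D₁/P₀.
g = 0.094 − 9.89/235.69 = 0.094 − 0.04196 = 0.05204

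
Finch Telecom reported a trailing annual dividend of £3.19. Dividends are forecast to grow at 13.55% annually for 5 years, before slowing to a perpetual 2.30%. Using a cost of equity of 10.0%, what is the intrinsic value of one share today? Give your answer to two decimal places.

Two-stage DDM. Project D₁…D_5 at 0.1355, terminal growth 0.023, discount at r = 0.1.
D_1 = 3.6222
D_2 = 4.1131
D_3 = 4.6704
D_4 = 5.3032
D_5 = 6.0218
Terminal value at t=5: TV = D_6/(r−g) = 6.1603/(0.1−0.023) = 80.0039
P₀ = 3.6222/(1+0.1)^1 + 4.1131/(1+0.1)^2 + 4.6704/(1+0.1)^3 + 5.3032/(1+0.1)^4 + 6.0218/(1+0.1)^5 + 80.0039/(1+0.1)^5 = 67.2385

£67.24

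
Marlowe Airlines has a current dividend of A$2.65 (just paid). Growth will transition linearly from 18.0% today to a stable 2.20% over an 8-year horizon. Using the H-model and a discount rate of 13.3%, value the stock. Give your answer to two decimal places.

H-model: P₀ = D₀[(1+g_L) + H(g_S−g_L)]/(r−g_L), with H = 8/2 = 4.
P₀ = 2.65 × [(1+0.022) + 4×(0.18−0.022)] / (0.133−0.022)
   = 2.65 × 1.6540 / 0.111 = 39.4874

A$39.49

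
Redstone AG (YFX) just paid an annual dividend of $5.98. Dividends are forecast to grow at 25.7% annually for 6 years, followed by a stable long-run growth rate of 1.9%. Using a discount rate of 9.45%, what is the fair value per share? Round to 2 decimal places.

$245.09

Two-stage DDM. Project D₁…D_6 at 0.257, terminal growth 0.019, discount at r = 0.0945.
D_1 = 7.5169
D_2 = 9.4487
D_3 = 11.8770
D_4 = 14.9294
D_5 = 18.7663
D_6 = 23.5892
Terminal value at t=6: TV = D_7/(r−g) = 24.0374/(0.0945−0.019) = 318.3758
P₀ = 7.5169/(1+0.0945)^1 + 9.4487/(1+0.0945)^2 + 11.8770/(1+0.0945)^3 + 14.9294/(1+0.0945)^4 + 18.7663/(1+0.0945)^5 + 23.5892/(1+0.0945)^6 + 318.3758/(1+0.0945)^6 = 245.0895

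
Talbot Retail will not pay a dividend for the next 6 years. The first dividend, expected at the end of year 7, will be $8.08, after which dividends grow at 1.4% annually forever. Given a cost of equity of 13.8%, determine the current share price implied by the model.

Deferred-dividend DDM. At t=6 the remaining stream is a growing perpetuity with first payment D_7 = 8.08.
V_6 = D_7/(r−g) = 8.08/(0.138−0.014) = 65.1613
P₀ = V_6/(1+r)^6 = 65.1613/(1+0.138)^6 = 30.0010

$30.00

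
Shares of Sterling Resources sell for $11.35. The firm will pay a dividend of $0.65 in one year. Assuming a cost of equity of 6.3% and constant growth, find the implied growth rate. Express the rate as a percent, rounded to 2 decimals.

From P₀ = D₁/(r − g), the implied growth is g = r − D₁/P₀.
g = 0.063 − 0.65/11.35 = 0.063 − 0.05727 = 0.00573

0.57%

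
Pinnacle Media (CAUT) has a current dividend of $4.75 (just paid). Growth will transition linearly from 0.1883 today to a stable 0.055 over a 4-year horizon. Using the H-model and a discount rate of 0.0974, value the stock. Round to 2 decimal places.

$148.06

H-model: P₀ = D₀[(1+g_L) + H(g_S−g_L)]/(r−g_L), with H = 4/2 = 2.
P₀ = 4.75 × [(1+0.055) + 2×(0.1883−0.055)] / (0.0974−0.055)
   = 4.75 × 1.3216 / 0.0424 = 148.0566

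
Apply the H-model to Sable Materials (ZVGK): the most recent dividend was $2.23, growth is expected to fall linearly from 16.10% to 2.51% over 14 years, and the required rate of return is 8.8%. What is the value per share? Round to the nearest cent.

$70.07

H-model: P₀ = D₀[(1+g_L) + H(g_S−g_L)]/(r−g_L), with H = 14/2 = 7.
P₀ = 2.23 × [(1+0.0251) + 7×(0.161−0.0251)] / (0.088−0.0251)
   = 2.23 × 1.9764 / 0.0629 = 70.0695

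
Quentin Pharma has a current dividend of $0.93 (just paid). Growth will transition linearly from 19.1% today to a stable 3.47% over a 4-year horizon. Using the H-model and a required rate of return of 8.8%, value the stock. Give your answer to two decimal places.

$23.51

H-model: P₀ = D₀[(1+g_L) + H(g_S−g_L)]/(r−g_L), with H = 4/2 = 2.
P₀ = 0.93 × [(1+0.0347) + 2×(0.191−0.0347)] / (0.088−0.0347)
   = 0.93 × 1.3473 / 0.0533 = 23.5082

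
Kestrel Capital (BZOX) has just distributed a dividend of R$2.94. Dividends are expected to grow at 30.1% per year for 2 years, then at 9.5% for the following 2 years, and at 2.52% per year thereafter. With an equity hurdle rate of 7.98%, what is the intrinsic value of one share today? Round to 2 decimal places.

R$98.94

Three-stage DDM. Project D₁…D_4; terminal Gordon value at t=4 with g = 0.0252; discount at r = 0.0798.
D_1 = 3.8249
D_2 = 4.9762
D_3 = 5.4490
D_4 = 5.9666
TV_4 = 6.1170/(0.0798−0.0252) = 112.0330
P₀ = Σ Dₜ/(1+r)ᵗ + TV_4/(1+r)^4 = 98.9357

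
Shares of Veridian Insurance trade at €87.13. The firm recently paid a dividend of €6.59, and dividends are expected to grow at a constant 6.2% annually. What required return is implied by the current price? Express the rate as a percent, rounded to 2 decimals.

Rearranging the constant-growth DDM: r = D₁/P₀ + g.
D₁ = 6.59 × (1 + 0.062) = 6.9986.
r = 6.9986 / 87.13 + 0.062 = 0.08032 + 0.062 = 0.14232

14.23%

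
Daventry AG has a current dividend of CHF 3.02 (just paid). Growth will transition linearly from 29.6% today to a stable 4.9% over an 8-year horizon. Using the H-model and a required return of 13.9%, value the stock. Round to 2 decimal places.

CHF 68.35

H-model: P₀ = D₀[(1+g_L) + H(g_S−g_L)]/(r−g_L), with H = 8/2 = 4.
P₀ = 3.02 × [(1+0.049) + 4×(0.296−0.049)] / (0.139−0.049)
   = 3.02 × 2.0370 / 0.09 = 68.3527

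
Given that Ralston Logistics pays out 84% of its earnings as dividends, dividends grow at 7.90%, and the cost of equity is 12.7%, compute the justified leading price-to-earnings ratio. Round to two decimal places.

Justified leading P/E = b/(r−g) = 0.84/(0.127−0.079) = 17.5000

17.50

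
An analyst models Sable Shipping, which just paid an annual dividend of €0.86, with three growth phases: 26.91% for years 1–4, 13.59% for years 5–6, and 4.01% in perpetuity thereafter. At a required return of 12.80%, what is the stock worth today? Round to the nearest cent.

Three-stage DDM. Project D₁…D_6; terminal Gordon value at t=6 with g = 0.0401; discount at r = 0.128.
D_1 = 1.0914
D_2 = 1.3851
D_3 = 1.7579
D_4 = 2.2309
D_5 = 2.5341
D_6 = 2.8785
TV_6 = 2.9939/(0.128−0.0401) = 34.0603
P₀ = Σ Dₜ/(1+r)ᵗ + TV_6/(1+r)^6 = 23.9785

€23.98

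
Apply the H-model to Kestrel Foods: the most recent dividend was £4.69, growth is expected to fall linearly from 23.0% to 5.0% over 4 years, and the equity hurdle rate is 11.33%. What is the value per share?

H-model: P₀ = D₀[(1+g_L) + H(g_S−g_L)]/(r−g_L), with H = 4/2 = 2.
P₀ = 4.69 × [(1+0.05) + 2×(0.23−0.05)] / (0.1133−0.05)
   = 4.69 × 1.4100 / 0.0633 = 104.4692

£104.47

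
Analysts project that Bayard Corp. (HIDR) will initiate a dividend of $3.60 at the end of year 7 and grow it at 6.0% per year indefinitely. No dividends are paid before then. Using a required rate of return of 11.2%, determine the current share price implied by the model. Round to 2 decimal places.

Deferred-dividend DDM. At t=6 the remaining stream is a growing perpetuity with first payment D_7 = 3.60.
V_6 = D_7/(r−g) = 3.60/(0.112−0.06) = 69.2308
P₀ = V_6/(1+r)^6 = 69.2308/(1+0.112)^6 = 36.6160

$36.62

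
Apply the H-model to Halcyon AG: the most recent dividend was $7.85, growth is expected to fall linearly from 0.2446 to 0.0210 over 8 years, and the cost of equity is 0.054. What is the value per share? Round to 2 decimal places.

H-model: P₀ = D₀[(1+g_L) + H(g_S−g_L)]/(r−g_L), with H = 8/2 = 4.
P₀ = 7.85 × [(1+0.021) + 4×(0.2446−0.021)] / (0.054−0.021)
   = 7.85 × 1.9154 / 0.033 = 455.6330

$455.63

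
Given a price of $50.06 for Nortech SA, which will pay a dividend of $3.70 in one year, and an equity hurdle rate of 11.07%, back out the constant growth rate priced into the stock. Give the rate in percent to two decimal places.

From P₀ = D₁/(r − g), the implied growth is g = r − D₁/P₀.
g = 0.1107 − 3.70/50.06 = 0.1107 − 0.07391 = 0.03679

3.68%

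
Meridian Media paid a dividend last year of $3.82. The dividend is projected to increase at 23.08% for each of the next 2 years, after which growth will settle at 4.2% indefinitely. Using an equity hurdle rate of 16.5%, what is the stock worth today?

$44.42

Two-stage DDM. Project D₁…D_2 at 0.2308, terminal growth 0.042, discount at r = 0.165.
D_1 = 4.7017
D_2 = 5.7868
Terminal value at t=2: TV = D_3/(r−g) = 6.0298/(0.165−0.042) = 49.0231
P₀ = 4.7017/(1+0.165)^1 + 5.7868/(1+0.165)^2 + 49.0231/(1+0.165)^2 = 44.4196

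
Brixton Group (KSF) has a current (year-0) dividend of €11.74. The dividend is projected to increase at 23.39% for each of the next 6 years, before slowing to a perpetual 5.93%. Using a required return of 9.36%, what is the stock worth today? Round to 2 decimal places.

€857.80

Two-stage DDM. Project D₁…D_6 at 0.2339, terminal growth 0.0593, discount at r = 0.0936.
D_1 = 14.4860
D_2 = 17.8743
D_3 = 22.0550
D_4 = 27.2137
D_5 = 33.5790
D_6 = 41.4331
Terminal value at t=6: TV = D_7/(r−g) = 43.8901/(0.0936−0.0593) = 1279.5956
P₀ = 14.4860/(1+0.0936)^1 + 17.8743/(1+0.0936)^2 + 22.0550/(1+0.0936)^3 + 27.2137/(1+0.0936)^4 + 33.5790/(1+0.0936)^5 + 41.4331/(1+0.0936)^6 + 1279.5956/(1+0.0936)^6 = 857.8040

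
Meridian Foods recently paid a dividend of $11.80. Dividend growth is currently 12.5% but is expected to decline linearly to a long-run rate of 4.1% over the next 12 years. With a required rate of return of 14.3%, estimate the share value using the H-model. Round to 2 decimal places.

$178.74

H-model: P₀ = D₀[(1+g_L) + H(g_S−g_L)]/(r−g_L), with H = 12/2 = 6.
P₀ = 11.80 × [(1+0.041) + 6×(0.125−0.041)] / (0.143−0.041)
   = 11.80 × 1.5450 / 0.102 = 178.7353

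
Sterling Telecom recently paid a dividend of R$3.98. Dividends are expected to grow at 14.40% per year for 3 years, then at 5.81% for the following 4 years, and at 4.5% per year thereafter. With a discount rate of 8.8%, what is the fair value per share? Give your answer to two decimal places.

R$131.06

Three-stage DDM. Project D₁…D_7; terminal Gordon value at t=7 with g = 0.045; discount at r = 0.088.
D_1 = 4.5531
D_2 = 5.2088
D_3 = 5.9588
D_4 = 6.3050
D_5 = 6.6714
D_6 = 7.0590
D_7 = 7.4691
TV_7 = 7.8052/(0.088−0.045) = 181.5164
P₀ = Σ Dₜ/(1+r)ᵗ + TV_7/(1+r)^7 = 131.0622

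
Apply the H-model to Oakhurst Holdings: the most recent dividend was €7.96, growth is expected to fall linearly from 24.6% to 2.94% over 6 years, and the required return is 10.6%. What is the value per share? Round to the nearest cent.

€174.50

H-model: P₀ = D₀[(1+g_L) + H(g_S−g_L)]/(r−g_L), with H = 6/2 = 3.
P₀ = 7.96 × [(1+0.0294) + 3×(0.246−0.0294)] / (0.106−0.0294)
   = 7.96 × 1.6792 / 0.0766 = 174.4965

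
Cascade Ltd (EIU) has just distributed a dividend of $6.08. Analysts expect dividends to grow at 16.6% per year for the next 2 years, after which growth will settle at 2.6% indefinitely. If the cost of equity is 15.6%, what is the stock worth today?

Two-stage DDM. Project D₁…D_2 at 0.166, terminal growth 0.026, discount at r = 0.156.
D_1 = 7.0893
D_2 = 8.2661
Terminal value at t=2: TV = D_3/(r−g) = 8.4810/(0.156−0.026) = 65.2386
P₀ = 7.0893/(1+0.156)^1 + 8.2661/(1+0.156)^2 + 65.2386/(1+0.156)^2 = 61.1373

$61.14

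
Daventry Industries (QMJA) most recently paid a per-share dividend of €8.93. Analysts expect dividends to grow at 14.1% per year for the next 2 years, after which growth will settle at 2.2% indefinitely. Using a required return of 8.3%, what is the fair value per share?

Two-stage DDM. Project D₁…D_2 at 0.141, terminal growth 0.022, discount at r = 0.083.
D_1 = 10.1891
D_2 = 11.6258
Terminal value at t=2: TV = D_3/(r−g) = 11.8816/(0.083−0.022) = 194.7798
P₀ = 10.1891/(1+0.083)^1 + 11.6258/(1+0.083)^2 + 194.7798/(1+0.083)^2 = 185.3887

€185.39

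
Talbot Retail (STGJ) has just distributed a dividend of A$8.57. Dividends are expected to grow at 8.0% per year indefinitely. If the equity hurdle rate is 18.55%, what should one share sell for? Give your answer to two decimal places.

Gordon growth model: P₀ = D₁/(r − g). D₁ = 8.57 × (1 + 0.08) = 9.2556.
P₀ = 9.2556 / (0.1855 − 0.08) = 9.2556 / 0.1055 = 87.7308

A$87.73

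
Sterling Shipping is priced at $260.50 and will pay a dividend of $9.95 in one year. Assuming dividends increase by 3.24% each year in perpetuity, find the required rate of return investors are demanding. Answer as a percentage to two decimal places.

Rearranging the constant-growth DDM: r = D₁/P₀ + g.
r = 9.9500 / 260.50 + 0.0324 = 0.03820 + 0.0324 = 0.07060

7.06%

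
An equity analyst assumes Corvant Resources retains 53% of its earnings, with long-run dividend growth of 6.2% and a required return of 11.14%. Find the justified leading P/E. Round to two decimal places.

Payout ratio b = 1 − 0.53 = 0.47.
Justified leading P/E = b/(r−g) = 0.47/(0.1114−0.062) = 9.5142

9.51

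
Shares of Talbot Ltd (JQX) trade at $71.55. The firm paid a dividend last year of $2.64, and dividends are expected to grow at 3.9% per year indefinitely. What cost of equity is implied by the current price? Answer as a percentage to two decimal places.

Rearranging the constant-growth DDM: r = D₁/P₀ + g.
D₁ = 2.64 × (1 + 0.039) = 2.7430.
r = 2.7430 / 71.55 + 0.039 = 0.03834 + 0.039 = 0.07734

7.73%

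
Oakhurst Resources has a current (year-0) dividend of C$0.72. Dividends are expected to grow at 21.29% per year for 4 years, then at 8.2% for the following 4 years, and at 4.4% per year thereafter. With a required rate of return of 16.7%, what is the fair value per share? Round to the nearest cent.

C$11.24

Three-stage DDM. Project D₁…D_8; terminal Gordon value at t=8 with g = 0.044; discount at r = 0.167.
D_1 = 0.8733
D_2 = 1.0592
D_3 = 1.2847
D_4 = 1.5582
D_5 = 1.6860
D_6 = 1.8243
D_7 = 1.9739
D_8 = 2.1357
TV_8 = 2.2297/(0.167−0.044) = 18.1275
P₀ = Σ Dₜ/(1+r)ᵗ + TV_8/(1+r)^8 = 11.2356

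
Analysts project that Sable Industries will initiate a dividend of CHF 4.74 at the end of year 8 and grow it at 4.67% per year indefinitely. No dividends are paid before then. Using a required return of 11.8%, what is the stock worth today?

Deferred-dividend DDM. At t=7 the remaining stream is a growing perpetuity with first payment D_8 = 4.74.
V_7 = D_8/(r−g) = 4.74/(0.118−0.0467) = 66.4797
P₀ = V_7/(1+r)^7 = 66.4797/(1+0.118)^7 = 30.4506

CHF 30.45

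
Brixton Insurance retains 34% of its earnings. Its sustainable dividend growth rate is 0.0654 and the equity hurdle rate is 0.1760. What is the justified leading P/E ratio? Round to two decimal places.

Payout ratio b = 1 − 0.34 = 0.66.
Justified leading P/E = b/(r−g) = 0.66/(0.176−0.0654) = 5.9675

5.97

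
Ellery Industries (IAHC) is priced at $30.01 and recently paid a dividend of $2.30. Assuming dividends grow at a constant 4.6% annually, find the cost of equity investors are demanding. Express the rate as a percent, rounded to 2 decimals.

12.62%

Rearranging the constant-growth DDM: r = D₁/P₀ + g.
D₁ = 2.30 × (1 + 0.046) = 2.4058.
r = 2.4058 / 30.01 + 0.046 = 0.08017 + 0.046 = 0.12617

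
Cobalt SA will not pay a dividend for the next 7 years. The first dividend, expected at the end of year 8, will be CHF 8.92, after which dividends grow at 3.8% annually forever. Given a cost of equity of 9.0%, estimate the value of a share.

CHF 93.84

Deferred-dividend DDM. At t=7 the remaining stream is a growing perpetuity with first payment D_8 = 8.92.
V_7 = D_8/(r−g) = 8.92/(0.09−0.038) = 171.5385
P₀ = V_7/(1+r)^7 = 171.5385/(1+0.09)^7 = 93.8374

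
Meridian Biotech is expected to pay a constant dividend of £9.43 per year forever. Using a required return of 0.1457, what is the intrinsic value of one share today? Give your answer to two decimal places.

£64.72

Zero-growth DDM (perpetuity): P₀ = D/r = 9.43 / 0.1457 = 64.7220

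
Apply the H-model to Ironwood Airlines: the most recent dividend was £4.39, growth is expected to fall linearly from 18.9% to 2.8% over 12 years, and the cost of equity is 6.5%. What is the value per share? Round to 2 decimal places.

£236.59

H-model: P₀ = D₀[(1+g_L) + H(g_S−g_L)]/(r−g_L), with H = 12/2 = 6.
P₀ = 4.39 × [(1+0.028) + 6×(0.189−0.028)] / (0.065−0.028)
   = 4.39 × 1.9940 / 0.037 = 236.5854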